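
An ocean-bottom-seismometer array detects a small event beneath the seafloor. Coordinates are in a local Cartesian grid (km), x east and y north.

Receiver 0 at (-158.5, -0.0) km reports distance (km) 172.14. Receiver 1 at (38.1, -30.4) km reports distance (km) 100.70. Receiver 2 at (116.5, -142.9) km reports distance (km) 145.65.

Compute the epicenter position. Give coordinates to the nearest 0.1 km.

x ≈ -25.1 km, y ≈ -108.8 km

Circle about each station: (x + 158.5)² + y² = 172.14²; (x − 38.1)² + (y + 30.4)² = 100.70²; (x − 116.5)² + (y + 142.9)² = 145.65².
Subtracting the Receiver 0 equation from the Receiver 1 and Receiver 2 equations removes the quadratic terms:
393.2 x − 60.8 y = -3254.79
550.0 x − 285.8 y = 17288.67
Solving the 2×2 system: x ≈ -25.1, y ≈ -108.8 km.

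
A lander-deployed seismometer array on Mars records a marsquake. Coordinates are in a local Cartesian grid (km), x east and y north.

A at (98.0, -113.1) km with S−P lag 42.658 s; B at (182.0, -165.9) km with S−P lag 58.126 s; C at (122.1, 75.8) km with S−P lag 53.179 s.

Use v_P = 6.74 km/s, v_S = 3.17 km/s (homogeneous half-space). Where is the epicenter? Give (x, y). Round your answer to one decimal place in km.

Distance from S−P lag: d = Δt · v_P v_S / (v_P − v_S) = Δt · (6.74·3.17)/(6.74−3.17) ≈ 5.9848·Δt.
So d_A = 255.30, d_B = 347.87, d_C = 318.27 km.
Circle about each station: (x − 98.0)² + (y + 113.1)² = 255.30²; (x − 182.0)² + (y + 165.9)² = 347.87²; (x − 122.1)² + (y − 75.8)² = 318.27².
Subtracting the A equation from the B and C equations removes the quadratic terms:
168.0 x − 105.6 y = -17584.25
48.2 x + 377.8 y = -37859.26
Solving the 2×2 system: x ≈ -155.2, y ≈ -80.4 km.
Check against A (with the unrounded x, y): √((x − 98.0)²+(y + 113.1)²) = 255.31 ≈ 255.30 km. ✓

x ≈ -155.2 km, y ≈ -80.4 km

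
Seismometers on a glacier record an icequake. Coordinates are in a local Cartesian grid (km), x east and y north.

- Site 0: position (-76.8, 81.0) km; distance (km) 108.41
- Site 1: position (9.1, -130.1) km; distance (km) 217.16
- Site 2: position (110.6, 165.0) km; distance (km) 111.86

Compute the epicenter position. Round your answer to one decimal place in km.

31.5 km east, 85.9 km north

Circle about each station: (x + 76.8)² + (y − 81.0)² = 108.41²; (x − 9.1)² + (y + 130.1)² = 217.16²; (x − 110.6)² + (y − 165.0)² = 111.86².
Subtracting pairs of circle equations eliminates x²+y² and gives linear equations (the radical axes):
171.8 x − 422.2 y = -30856.16
374.8 x + 168.0 y = 26238.19
Solving the 2×2 system: x ≈ 31.5, y ≈ 85.9 km.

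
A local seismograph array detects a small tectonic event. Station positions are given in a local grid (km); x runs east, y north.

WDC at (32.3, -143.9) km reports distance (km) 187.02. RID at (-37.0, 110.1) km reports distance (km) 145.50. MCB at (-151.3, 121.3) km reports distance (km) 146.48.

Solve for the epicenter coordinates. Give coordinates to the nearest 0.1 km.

x ≈ -106.0 km, y ≈ -18.0 km

Circle about each station: (x − 32.3)² + (y + 143.9)² = 187.02²; (x + 37.0)² + (y − 110.1)² = 145.50²; (x + 151.3)² + (y − 121.3)² = 146.48².
Subtracting the WDC equation from the RID and MCB equations removes the quadratic terms:
-138.6 x + 508.0 y = 5546.74
-367.2 x + 530.4 y = 29374.97
Solving the 2×2 system: x ≈ -106.0, y ≈ -18.0 km.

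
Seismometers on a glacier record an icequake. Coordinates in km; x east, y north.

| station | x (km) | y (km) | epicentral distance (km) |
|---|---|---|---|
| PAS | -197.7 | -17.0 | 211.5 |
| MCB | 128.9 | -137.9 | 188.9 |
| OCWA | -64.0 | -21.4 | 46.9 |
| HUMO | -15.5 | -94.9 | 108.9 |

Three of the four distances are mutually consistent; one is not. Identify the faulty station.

OCWA

Solve using three stations at a time. Using PAS, MCB, HUMO (subtract circle equations pairwise → linear system) gives (x, y) ≈ (11.9, 10.3).
Distances from that point to each station vs reported:
  PAS: calculated 211.4 vs reported 211.5 → residual 0.1 km
  MCB: calculated 188.8 vs reported 188.9 → residual 0.1 km
  OCWA: calculated 82.3 vs reported 46.9 → residual 35.4 km
  HUMO: calculated 108.7 vs reported 108.9 → residual 0.2 km
PAS, MCB, HUMO are mutually consistent (residuals ≈ 0); OCWA is off by 35.4 km.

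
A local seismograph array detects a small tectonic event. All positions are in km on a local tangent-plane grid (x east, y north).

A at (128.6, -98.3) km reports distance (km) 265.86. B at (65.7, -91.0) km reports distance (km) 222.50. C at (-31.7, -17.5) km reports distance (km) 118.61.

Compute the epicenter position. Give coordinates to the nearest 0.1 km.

Circle about each station: (x − 128.6)² + (y + 98.3)² = 265.86²; (x − 65.7)² + (y + 91.0)² = 222.50²; (x + 31.7)² + (y + 17.5)² = 118.61².
Subtracting the A equation from the B and C equations removes the quadratic terms:
-125.8 x + 14.6 y = 7571.93
-320.6 x + 161.6 y = 31723.50
Solving the 2×2 system: x ≈ -48.6, y ≈ 99.9 km.
Check against A (with the unrounded x, y): √((x − 128.6)²+(y + 98.3)²) = 265.86 ≈ 265.86 km. ✓

x ≈ -48.6 km, y ≈ 99.9 km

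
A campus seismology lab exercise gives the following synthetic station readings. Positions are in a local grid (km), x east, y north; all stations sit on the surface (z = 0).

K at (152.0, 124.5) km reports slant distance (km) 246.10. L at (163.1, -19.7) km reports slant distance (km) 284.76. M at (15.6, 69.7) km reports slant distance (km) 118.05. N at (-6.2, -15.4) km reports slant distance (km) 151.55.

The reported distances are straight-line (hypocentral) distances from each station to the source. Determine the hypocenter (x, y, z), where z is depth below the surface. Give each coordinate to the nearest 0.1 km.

x ≈ -90.1 km, y ≈ 104.5 km, depth ≈ 39.4 km

Each station gives a sphere (x−x_i)² + (y−y_i)² + z² = d_i² (stations at z=0).
Subtracting the K sphere from L and M: z² cancels, leaving linear equations in x and y:
22.2 x − 288.4 y = -32137.60
-272.8 x − 109.6 y = 13126.61
Solving: x ≈ -90.101, y ≈ 104.498 km (keep extra digits for the depth step; rounded: -90.1, 104.5).
Then from the K sphere: z² = 246.10² − (x − 152.0)² − (y − 124.5)² with x = -90.101, y = 104.498, so z ≈ 39.398 ≈ 39.4 km.
Check against N (with the unrounded solution): distance 151.55 ≈ 151.55 km. ✓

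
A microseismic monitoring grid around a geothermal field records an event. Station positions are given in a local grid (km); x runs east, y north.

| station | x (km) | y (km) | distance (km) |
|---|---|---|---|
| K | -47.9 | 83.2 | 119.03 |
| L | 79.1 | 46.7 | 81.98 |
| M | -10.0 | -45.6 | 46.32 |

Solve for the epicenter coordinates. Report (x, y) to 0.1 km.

Circle about each station: (x + 47.9)² + (y − 83.2)² = 119.03²; (x − 79.1)² + (y − 46.7)² = 81.98²; (x + 10.0)² + (y + 45.6)² = 46.32².
Subtracting pairs of circle equations eliminates x²+y² and gives linear equations (the radical axes):
254.0 x − 73.0 y = 6668.47
75.8 x − 257.6 y = 4985.31
Solving the 2×2 system: x ≈ 22.6, y ≈ -12.7 km.

22.6 km east, -12.7 km north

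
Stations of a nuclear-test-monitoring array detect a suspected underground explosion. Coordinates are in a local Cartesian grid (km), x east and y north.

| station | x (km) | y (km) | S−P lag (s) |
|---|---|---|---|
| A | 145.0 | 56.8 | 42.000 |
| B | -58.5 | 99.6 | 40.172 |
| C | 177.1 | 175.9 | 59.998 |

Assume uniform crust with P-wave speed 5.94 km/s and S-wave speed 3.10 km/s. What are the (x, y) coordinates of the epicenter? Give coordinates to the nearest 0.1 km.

x ≈ -22.0 km, y ≈ -158.3 km

Distance from S−P lag: d = Δt · v_P v_S / (v_P − v_S) = Δt · (5.94·3.10)/(5.94−3.10) ≈ 6.4838·Δt.
So d_A = 272.32, d_B = 260.47, d_C = 389.02 km.
Circle about each station: (x − 145.0)² + (y − 56.8)² = 272.32²; (x + 58.5)² + (y − 99.6)² = 260.47²; (x − 177.1)² + (y − 175.9)² = 389.02².
Subtracting the A equation from the B and C equations removes the quadratic terms:
-407.0 x + 85.6 y = -4595.27
64.2 x + 238.2 y = -39124.40
Solving the 2×2 system: x ≈ -22.0, y ≈ -158.3 km.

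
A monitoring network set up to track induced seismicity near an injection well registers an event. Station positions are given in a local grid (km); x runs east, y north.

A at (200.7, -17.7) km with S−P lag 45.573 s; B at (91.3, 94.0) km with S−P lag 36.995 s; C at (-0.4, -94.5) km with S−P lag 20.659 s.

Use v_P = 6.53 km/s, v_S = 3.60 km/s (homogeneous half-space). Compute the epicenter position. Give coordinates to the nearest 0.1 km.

-162.5 km east, -59.9 km north

Distance from S−P lag: d = Δt · v_P v_S / (v_P − v_S) = Δt · (6.53·3.60)/(6.53−3.60) ≈ 8.0232·Δt.
So d_A = 365.64, d_B = 296.82, d_C = 165.75 km.
Circle about each station: (x − 200.7)² + (y + 17.7)² = 365.64²; (x − 91.3)² + (y − 94.0)² = 296.82²; (x + 0.4)² + (y + 94.5)² = 165.75².
Subtracting pairs of circle equations eliminates x²+y² and gives linear equations (the radical axes):
-218.8 x + 223.4 y = 22168.41
-402.2 x − 153.6 y = 74556.18
Solving the 2×2 system: x ≈ -162.5, y ≈ -59.9 km.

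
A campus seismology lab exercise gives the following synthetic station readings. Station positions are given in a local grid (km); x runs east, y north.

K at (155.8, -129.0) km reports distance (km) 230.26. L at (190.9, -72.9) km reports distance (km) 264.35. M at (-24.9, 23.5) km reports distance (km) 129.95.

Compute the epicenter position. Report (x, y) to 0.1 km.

Circle about each station: (x − 155.8)² + (y + 129.0)² = 230.26²; (x − 190.9)² + (y + 72.9)² = 264.35²; (x + 24.9)² + (y − 23.5)² = 129.95².
Subtracting pairs of circle equations eliminates x²+y² and gives linear equations (the radical axes):
70.2 x + 112.2 y = -16018.67
-361.4 x + 305.0 y = -3609.71
Solving the 2×2 system: x ≈ -72.3, y ≈ -97.5 km.

(-72.3, -97.5)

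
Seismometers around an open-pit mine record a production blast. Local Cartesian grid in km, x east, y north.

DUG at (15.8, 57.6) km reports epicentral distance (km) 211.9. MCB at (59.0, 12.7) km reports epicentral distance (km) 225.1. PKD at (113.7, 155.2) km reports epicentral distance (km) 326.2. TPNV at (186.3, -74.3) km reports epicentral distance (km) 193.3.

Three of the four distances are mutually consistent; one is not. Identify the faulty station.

MCB

Solve using three stations at a time. Using DUG, PKD, TPNV (subtract circle equations pairwise → linear system) gives (x, y) ≈ (10.4, -154.1).
Distances from that point to each station vs reported:
  DUG: calculated 211.8 vs reported 211.9 → residual 0.1 km
  MCB: calculated 173.8 vs reported 225.1 → residual 51.3 km
  PKD: calculated 326.1 vs reported 326.2 → residual 0.1 km
  TPNV: calculated 193.2 vs reported 193.3 → residual 0.1 km
DUG, PKD, TPNV are mutually consistent (residuals ≈ 0); MCB is off by 51.3 km.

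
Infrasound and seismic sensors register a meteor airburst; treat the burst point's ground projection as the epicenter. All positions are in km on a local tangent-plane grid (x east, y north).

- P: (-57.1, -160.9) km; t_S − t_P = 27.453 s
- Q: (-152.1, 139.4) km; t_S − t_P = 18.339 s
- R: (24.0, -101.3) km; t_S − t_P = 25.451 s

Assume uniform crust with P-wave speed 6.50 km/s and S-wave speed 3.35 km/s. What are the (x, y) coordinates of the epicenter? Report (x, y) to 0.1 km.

x ≈ -99.4 km, y ≈ 24.1 km

Distance from S−P lag: d = Δt · v_P v_S / (v_P − v_S) = Δt · (6.50·3.35)/(6.50−3.35) ≈ 6.9127·Δt.
So d_P = 189.77, d_Q = 126.77, d_R = 175.94 km.
Circle about each station: (x + 57.1)² + (y + 160.9)² = 189.77²; (x + 152.1)² + (y − 139.4)² = 126.77²; (x − 24.0)² + (y + 101.3)² = 175.94².
Subtracting pairs of circle equations eliminates x²+y² and gives linear equations (the radical axes):
-190.0 x + 600.6 y = 33359.57
162.2 x + 119.2 y = -13253.76
Solving the 2×2 system: x ≈ -99.4, y ≈ 24.1 km.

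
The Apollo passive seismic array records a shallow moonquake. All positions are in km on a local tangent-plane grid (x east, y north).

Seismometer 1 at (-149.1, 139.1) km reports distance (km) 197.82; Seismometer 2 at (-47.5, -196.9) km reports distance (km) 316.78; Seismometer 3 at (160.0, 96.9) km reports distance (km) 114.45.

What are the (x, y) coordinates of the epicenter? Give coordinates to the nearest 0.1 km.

Circle about each station: (x + 149.1)² + (y − 139.1)² = 197.82²; (x + 47.5)² + (y + 196.9)² = 316.78²; (x − 160.0)² + (y − 96.9)² = 114.45².
Subtracting pairs of circle equations eliminates x²+y² and gives linear equations (the radical axes):
203.2 x − 672.0 y = -61770.58
618.2 x − 84.4 y = 19443.94
Solving the 2×2 system: x ≈ 45.9, y ≈ 105.8 km.

(45.9, 105.8)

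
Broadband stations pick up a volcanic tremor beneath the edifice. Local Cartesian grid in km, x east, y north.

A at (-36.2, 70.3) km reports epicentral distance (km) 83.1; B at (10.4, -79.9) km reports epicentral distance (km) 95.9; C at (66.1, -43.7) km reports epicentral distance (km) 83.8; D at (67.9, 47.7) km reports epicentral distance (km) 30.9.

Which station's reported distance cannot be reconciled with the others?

Solve using three stations at a time. Using A, C, D (subtract circle equations pairwise → linear system) gives (x, y) ≈ (39.4, 35.7).
Distances from that point to each station vs reported:
  A: calculated 83.1 vs reported 83.1 → residual 0.0 km
  B: calculated 119.2 vs reported 95.9 → residual 23.3 km
  C: calculated 83.8 vs reported 83.8 → residual 0.0 km
  D: calculated 30.9 vs reported 30.9 → residual 0.0 km
A, C, D are mutually consistent (residuals ≈ 0); B is off by 23.3 km.

B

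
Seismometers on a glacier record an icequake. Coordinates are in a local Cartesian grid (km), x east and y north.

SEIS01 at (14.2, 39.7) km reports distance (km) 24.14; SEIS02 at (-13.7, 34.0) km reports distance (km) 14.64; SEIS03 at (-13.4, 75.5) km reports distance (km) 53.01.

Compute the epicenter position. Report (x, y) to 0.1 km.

(-3.6, 23.4)

Circle about each station: (x − 14.2)² + (y − 39.7)² = 24.14²; (x + 13.7)² + (y − 34.0)² = 14.64²; (x + 13.4)² + (y − 75.5)² = 53.01².
Subtracting the SEIS01 equation from the SEIS02 and SEIS03 equations removes the quadratic terms:
-55.8 x − 11.4 y = -65.63
-55.2 x + 71.6 y = 1874.76
Solving the 2×2 system: x ≈ -3.6, y ≈ 23.4 km.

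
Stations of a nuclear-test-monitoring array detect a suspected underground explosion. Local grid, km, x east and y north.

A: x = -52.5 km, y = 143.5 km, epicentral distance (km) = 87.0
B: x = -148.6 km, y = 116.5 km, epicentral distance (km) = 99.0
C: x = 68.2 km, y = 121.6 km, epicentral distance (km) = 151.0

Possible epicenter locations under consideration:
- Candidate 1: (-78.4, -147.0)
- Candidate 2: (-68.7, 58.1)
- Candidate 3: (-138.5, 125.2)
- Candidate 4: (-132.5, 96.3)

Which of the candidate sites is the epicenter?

Candidate 2

For each candidate, compare |candidate − station| to the reported distance:
Candidate 1: residuals A 204.7, B 173.7, C 155.0 → max 204.7 km
Candidate 2: residuals A 0.1, B 0.0, C 0.1 → max 0.1 km
Candidate 3: residuals A 0.9, B 85.7, C 55.7 → max 85.7 km
Candidate 4: residuals A 5.9, B 73.2, C 51.3 → max 73.2 km
Only Candidate 2 has all residuals ≈ 0.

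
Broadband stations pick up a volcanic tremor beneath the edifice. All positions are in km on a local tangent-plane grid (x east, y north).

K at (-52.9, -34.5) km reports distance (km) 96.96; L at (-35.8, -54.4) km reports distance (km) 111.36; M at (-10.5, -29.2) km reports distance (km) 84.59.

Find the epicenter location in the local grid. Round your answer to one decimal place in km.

x ≈ -16.1 km, y ≈ 55.2 km

Circle about each station: (x + 52.9)² + (y + 34.5)² = 96.96²; (x + 35.8)² + (y + 54.4)² = 111.36²; (x + 10.5)² + (y + 29.2)² = 84.59².
Subtracting the K equation from the L and M equations removes the quadratic terms:
34.2 x − 39.8 y = -2747.47
84.8 x + 10.6 y = -780.00
Solving the 2×2 system: x ≈ -16.1, y ≈ 55.2 km.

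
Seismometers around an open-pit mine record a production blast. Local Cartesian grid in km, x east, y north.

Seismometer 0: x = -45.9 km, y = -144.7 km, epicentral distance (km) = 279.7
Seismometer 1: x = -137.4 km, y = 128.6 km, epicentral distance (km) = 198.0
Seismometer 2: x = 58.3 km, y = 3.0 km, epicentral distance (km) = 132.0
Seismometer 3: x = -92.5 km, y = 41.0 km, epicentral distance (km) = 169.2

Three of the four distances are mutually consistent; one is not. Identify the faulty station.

Seismometer 2

Solve using three stations at a time. Using Seismometer 0, Seismometer 1, Seismometer 3 (subtract circle equations pairwise → linear system) gives (x, y) ≈ (60.1, 114.1).
Distances from that point to each station vs reported:
  Seismometer 0: calculated 279.7 vs reported 279.7 → residual 0.0 km
  Seismometer 1: calculated 198.0 vs reported 198.0 → residual 0.0 km
  Seismometer 2: calculated 111.2 vs reported 132.0 → residual 20.8 km
  Seismometer 3: calculated 169.2 vs reported 169.2 → residual 0.0 km
Seismometer 0, Seismometer 1, Seismometer 3 are mutually consistent (residuals ≈ 0); Seismometer 2 is off by 20.8 km.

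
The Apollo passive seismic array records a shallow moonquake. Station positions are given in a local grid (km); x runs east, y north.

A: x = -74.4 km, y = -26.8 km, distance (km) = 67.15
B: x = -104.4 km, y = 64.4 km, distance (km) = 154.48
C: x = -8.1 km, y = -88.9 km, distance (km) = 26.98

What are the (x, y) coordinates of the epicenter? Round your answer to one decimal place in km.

x ≈ -18.5 km, y ≈ -64.0 km

Circle about each station: (x + 74.4)² + (y + 26.8)² = 67.15²; (x + 104.4)² + (y − 64.4)² = 154.48²; (x + 8.1)² + (y + 88.9)² = 26.98².
Subtracting the A equation from the B and C equations removes the quadratic terms:
-60.0 x + 182.4 y = -10561.83
132.6 x − 124.2 y = 5496.42
Solving the 2×2 system: x ≈ -18.5, y ≈ -64.0 km.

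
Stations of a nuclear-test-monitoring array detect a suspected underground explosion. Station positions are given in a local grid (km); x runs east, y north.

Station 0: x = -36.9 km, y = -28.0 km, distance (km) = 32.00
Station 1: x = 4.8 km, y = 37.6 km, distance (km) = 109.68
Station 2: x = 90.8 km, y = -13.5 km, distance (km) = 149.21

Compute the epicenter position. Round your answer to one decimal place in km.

Circle about each station: (x + 36.9)² + (y + 28.0)² = 32.00²; (x − 4.8)² + (y − 37.6)² = 109.68²; (x − 90.8)² + (y + 13.5)² = 149.21².
Subtracting the Station 0 equation from the Station 1 and Station 2 equations removes the quadratic terms:
83.4 x + 131.2 y = -11714.51
255.4 x + 29.0 y = -14958.34
Solving the 2×2 system: x ≈ -52.2, y ≈ -56.1 km.

-52.2 km east, -56.1 km north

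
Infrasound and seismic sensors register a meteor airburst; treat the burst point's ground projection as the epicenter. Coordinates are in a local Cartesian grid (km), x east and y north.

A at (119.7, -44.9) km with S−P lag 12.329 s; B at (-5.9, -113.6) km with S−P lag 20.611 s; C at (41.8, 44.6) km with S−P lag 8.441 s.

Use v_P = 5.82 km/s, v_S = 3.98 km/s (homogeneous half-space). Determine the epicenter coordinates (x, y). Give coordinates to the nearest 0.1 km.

Distance from S−P lag: d = Δt · v_P v_S / (v_P − v_S) = Δt · (5.82·3.98)/(5.82−3.98) ≈ 12.5889·Δt.
So d_A = 155.21, d_B = 259.47, d_C = 106.26 km.
Circle about each station: (x − 119.7)² + (y + 44.9)² = 155.21²; (x + 5.9)² + (y + 113.6)² = 259.47²; (x − 41.8)² + (y − 44.6)² = 106.26².
Subtracting the A equation from the B and C equations removes the quadratic terms:
-251.2 x − 137.4 y = -46638.87
-155.8 x + 179.0 y = 191.26
Solving the 2×2 system: x ≈ 125.4, y ≈ 110.2 km.

x ≈ 125.4 km, y ≈ 110.2 km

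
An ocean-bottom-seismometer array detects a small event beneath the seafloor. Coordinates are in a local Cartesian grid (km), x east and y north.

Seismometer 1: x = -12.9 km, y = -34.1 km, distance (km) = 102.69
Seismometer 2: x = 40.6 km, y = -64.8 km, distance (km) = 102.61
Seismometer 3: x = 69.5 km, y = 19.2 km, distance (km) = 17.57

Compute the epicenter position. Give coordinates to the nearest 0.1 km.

Circle about each station: (x + 12.9)² + (y + 34.1)² = 102.69²; (x − 40.6)² + (y + 64.8)² = 102.61²; (x − 69.5)² + (y − 19.2)² = 17.57².
Subtracting the Seismometer 1 equation from the Seismometer 2 and Seismometer 3 equations removes the quadratic terms:
107.0 x − 61.4 y = 4534.60
164.8 x + 106.6 y = 14106.20
Solving the 2×2 system: x ≈ 62.7, y ≈ 35.4 km.
Check against Seismometer 1 (with the unrounded x, y): √((x + 12.9)²+(y + 34.1)²) = 102.69 ≈ 102.69 km. ✓

(62.7, 35.4)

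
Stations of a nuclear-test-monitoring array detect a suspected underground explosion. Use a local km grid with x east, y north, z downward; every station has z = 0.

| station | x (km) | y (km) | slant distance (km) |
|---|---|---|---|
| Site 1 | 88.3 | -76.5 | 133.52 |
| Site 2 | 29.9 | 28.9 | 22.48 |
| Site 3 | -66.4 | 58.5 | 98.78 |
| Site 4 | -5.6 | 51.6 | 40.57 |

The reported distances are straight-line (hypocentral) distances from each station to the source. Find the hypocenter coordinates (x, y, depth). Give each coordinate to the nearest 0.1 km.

Each station gives a sphere (x−x_i)² + (y−y_i)² + z² = d_i² (stations at z=0).
Subtracting the Site 1 sphere from Site 2 and Site 3: z² cancels, leaving linear equations in x and y:
-116.8 x + 210.8 y = 5402.32
-309.4 x + 270.0 y = 2252.17
Solving: x ≈ 29.207, y ≈ 41.811 km (keep extra digits for the depth step; rounded: 29.2, 41.8).
Then from the Site 1 sphere: z² = 133.52² − (x − 88.3)² − (y + 76.5)² with x = 29.207, y = 41.811, so z ≈ 18.388 ≈ 18.4 km.

(29.2, 41.8, 18.4)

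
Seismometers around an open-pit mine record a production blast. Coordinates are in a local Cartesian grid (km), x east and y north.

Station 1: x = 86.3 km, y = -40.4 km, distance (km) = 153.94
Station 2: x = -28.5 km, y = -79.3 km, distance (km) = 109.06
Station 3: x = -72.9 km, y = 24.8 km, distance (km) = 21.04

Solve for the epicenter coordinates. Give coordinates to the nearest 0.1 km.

x ≈ -52.0 km, y ≈ 27.2 km

Circle about each station: (x − 86.3)² + (y + 40.4)² = 153.94²; (x + 28.5)² + (y + 79.3)² = 109.06²; (x + 72.9)² + (y − 24.8)² = 21.04².
Subtracting the Station 1 equation from the Station 2 and Station 3 equations removes the quadratic terms:
-229.6 x − 77.8 y = 9824.33
-318.4 x + 130.4 y = 20104.44
Solving the 2×2 system: x ≈ -52.0, y ≈ 27.2 km.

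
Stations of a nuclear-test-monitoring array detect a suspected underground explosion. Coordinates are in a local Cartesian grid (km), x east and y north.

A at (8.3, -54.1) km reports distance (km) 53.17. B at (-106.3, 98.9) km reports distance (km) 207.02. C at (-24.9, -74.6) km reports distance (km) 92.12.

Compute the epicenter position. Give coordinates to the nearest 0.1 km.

Circle about each station: (x − 8.3)² + (y + 54.1)² = 53.17²; (x + 106.3)² + (y − 98.9)² = 207.02²; (x + 24.9)² + (y + 74.6)² = 92.12².
Subtracting the A equation from the B and C equations removes the quadratic terms:
-229.2 x + 306.0 y = -21945.03
-66.4 x − 41.0 y = -2469.58
Solving the 2×2 system: x ≈ 55.7, y ≈ -30.0 km.
Check against A (with the unrounded x, y): √((x − 8.3)²+(y + 54.1)²) = 53.19 ≈ 53.17 km. ✓

55.7 km east, -30.0 km north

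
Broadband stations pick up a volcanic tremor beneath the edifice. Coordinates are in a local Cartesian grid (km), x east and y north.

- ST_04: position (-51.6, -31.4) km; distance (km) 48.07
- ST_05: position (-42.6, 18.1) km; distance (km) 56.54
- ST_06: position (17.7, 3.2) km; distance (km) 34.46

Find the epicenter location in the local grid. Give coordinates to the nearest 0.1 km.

-4.2 km east, -23.4 km north

Circle about each station: (x + 51.6)² + (y + 31.4)² = 48.07²; (x + 42.6)² + (y − 18.1)² = 56.54²; (x − 17.7)² + (y − 3.2)² = 34.46².
Subtracting the ST_04 equation from the ST_05 and ST_06 equations removes the quadratic terms:
18.0 x + 99.0 y = -2392.20
138.6 x + 69.2 y = -2201.76
Solving the 2×2 system: x ≈ -4.2, y ≈ -23.4 km.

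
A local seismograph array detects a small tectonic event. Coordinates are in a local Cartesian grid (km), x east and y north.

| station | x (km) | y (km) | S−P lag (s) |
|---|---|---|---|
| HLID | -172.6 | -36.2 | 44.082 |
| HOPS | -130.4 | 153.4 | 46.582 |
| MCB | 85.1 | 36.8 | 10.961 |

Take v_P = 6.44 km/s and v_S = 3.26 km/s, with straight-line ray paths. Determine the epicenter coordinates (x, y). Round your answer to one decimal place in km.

x ≈ 118.3 km, y ≈ -27.5 km

Distance from S−P lag: d = Δt · v_P v_S / (v_P − v_S) = Δt · (6.44·3.26)/(6.44−3.26) ≈ 6.6020·Δt.
So d_HLID = 291.03, d_HOPS = 307.53, d_MCB = 72.36 km.
Circle about each station: (x + 172.6)² + (y + 36.2)² = 291.03²; (x + 130.4)² + (y − 153.4)² = 307.53²; (x − 85.1)² + (y − 36.8)² = 72.36².
Subtracting pairs of circle equations eliminates x²+y² and gives linear equations (the radical axes):
84.4 x + 379.2 y = -441.72
515.4 x + 146.0 y = 56957.54
Solving the 2×2 system: x ≈ 118.3, y ≈ -27.5 km.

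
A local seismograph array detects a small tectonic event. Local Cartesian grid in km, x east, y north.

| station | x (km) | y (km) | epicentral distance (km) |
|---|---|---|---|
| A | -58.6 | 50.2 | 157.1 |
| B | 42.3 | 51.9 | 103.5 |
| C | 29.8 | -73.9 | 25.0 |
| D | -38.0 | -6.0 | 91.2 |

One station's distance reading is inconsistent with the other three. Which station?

A

Solve using three stations at a time. Using B, C, D (subtract circle equations pairwise → linear system) gives (x, y) ≈ (41.0, -51.6).
Distances from that point to each station vs reported:
  A: calculated 142.4 vs reported 157.1 → residual 14.7 km
  B: calculated 103.5 vs reported 103.5 → residual 0.0 km
  C: calculated 25.0 vs reported 25.0 → residual 0.0 km
  D: calculated 91.2 vs reported 91.2 → residual 0.0 km
B, C, D are mutually consistent (residuals ≈ 0); A is off by 14.7 km.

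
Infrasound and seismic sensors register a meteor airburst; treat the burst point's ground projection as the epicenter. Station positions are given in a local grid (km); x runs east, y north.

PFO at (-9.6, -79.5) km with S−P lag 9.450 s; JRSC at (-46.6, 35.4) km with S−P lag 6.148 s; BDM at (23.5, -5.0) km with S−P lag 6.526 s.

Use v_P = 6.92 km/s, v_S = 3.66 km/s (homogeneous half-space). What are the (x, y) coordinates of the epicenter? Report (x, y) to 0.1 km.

Distance from S−P lag: d = Δt · v_P v_S / (v_P − v_S) = Δt · (6.92·3.66)/(6.92−3.66) ≈ 7.7691·Δt.
So d_PFO = 73.42, d_JRSC = 47.76, d_BDM = 50.70 km.
Circle about each station: (x + 9.6)² + (y + 79.5)² = 73.42²; (x + 46.6)² + (y − 35.4)² = 47.76²; (x − 23.5)² + (y + 5.0)² = 50.70².
Subtracting the PFO equation from the JRSC and BDM equations removes the quadratic terms:
-74.0 x + 229.8 y = 121.79
66.2 x + 149.0 y = -3015.15
Solving the 2×2 system: x ≈ -27.1, y ≈ -8.2 km.

(-27.1, -8.2)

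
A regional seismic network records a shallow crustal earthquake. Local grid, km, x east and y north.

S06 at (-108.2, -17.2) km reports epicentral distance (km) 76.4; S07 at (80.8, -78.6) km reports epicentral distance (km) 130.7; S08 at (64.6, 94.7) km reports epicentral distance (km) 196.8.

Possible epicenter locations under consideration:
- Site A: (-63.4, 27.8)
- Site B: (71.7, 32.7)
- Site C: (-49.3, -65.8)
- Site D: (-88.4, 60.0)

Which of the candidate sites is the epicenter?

For each candidate, compare |candidate − station| to the reported distance:
Site A: residuals S06 12.9, S07 48.5, S08 52.4 → max 52.4 km
Site B: residuals S06 110.3, S07 19.0, S08 134.4 → max 134.4 km
Site C: residuals S06 0.0, S07 0.0, S08 0.0 → max 0.0 km
Site D: residuals S06 3.3, S07 88.0, S08 39.9 → max 88.0 km
Only Site C has all residuals ≈ 0.

Site C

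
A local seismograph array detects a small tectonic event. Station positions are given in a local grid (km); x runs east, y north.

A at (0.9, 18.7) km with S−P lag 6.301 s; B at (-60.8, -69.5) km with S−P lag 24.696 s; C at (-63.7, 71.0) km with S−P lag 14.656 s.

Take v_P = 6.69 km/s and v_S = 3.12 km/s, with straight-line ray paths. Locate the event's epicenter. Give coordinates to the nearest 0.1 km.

Distance from S−P lag: d = Δt · v_P v_S / (v_P − v_S) = Δt · (6.69·3.12)/(6.69−3.12) ≈ 5.8467·Δt.
So d_A = 36.84, d_B = 144.39, d_C = 85.69 km.
Circle about each station: (x − 0.9)² + (y − 18.7)² = 36.84²; (x + 60.8)² + (y + 69.5)² = 144.39²; (x + 63.7)² + (y − 71.0)² = 85.69².
Subtracting the A equation from the B and C equations removes the quadratic terms:
-123.4 x − 176.4 y = -11314.90
-129.2 x + 104.6 y = 2762.60
Solving the 2×2 system: x ≈ 19.5, y ≈ 50.5 km.

(19.5, 50.5)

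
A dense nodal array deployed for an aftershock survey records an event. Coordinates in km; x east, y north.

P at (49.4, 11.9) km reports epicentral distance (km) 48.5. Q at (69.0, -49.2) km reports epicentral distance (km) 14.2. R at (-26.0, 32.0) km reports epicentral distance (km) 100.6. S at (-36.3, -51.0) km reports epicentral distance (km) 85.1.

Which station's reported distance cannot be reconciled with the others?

Solve using three stations at a time. Using P, R, S (subtract circle equations pairwise → linear system) gives (x, y) ≈ (47.6, -36.6).
Distances from that point to each station vs reported:
  P: calculated 48.5 vs reported 48.5 → residual 0.0 km
  Q: calculated 24.8 vs reported 14.2 → residual 10.6 km
  R: calculated 100.6 vs reported 100.6 → residual 0.0 km
  S: calculated 85.1 vs reported 85.1 → residual 0.0 km
P, R, S are mutually consistent (residuals ≈ 0); Q is off by 10.6 km.

Q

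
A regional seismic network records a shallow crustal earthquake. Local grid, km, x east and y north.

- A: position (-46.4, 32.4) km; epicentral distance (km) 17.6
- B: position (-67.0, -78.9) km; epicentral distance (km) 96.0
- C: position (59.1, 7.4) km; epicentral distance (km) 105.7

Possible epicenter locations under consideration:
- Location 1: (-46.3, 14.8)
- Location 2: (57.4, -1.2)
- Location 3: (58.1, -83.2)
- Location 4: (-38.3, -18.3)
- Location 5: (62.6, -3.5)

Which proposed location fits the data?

For each candidate, compare |candidate − station| to the reported distance:
Location 1: residuals A 0.0, B 0.0, C 0.0 → max 0.0 km
Location 2: residuals A 91.5, B 50.7, C 96.9 → max 96.9 km
Location 3: residuals A 138.2, B 29.2, C 15.1 → max 138.2 km
Location 4: residuals A 33.7, B 28.9, C 5.0 → max 33.7 km
Location 5: residuals A 97.2, B 53.9, C 94.3 → max 97.2 km
Only Location 1 has all residuals ≈ 0.

Location 1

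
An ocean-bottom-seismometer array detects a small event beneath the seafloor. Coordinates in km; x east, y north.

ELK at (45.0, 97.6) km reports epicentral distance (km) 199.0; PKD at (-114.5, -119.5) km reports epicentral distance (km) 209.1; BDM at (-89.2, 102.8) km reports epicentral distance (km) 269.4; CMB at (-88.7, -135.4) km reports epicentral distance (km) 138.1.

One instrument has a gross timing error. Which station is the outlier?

CMB

Solve using three stations at a time. Using ELK, PKD, BDM (subtract circle equations pairwise → linear system) gives (x, y) ≈ (93.2, -95.4).
Distances from that point to each station vs reported:
  ELK: calculated 199.0 vs reported 199.0 → residual 0.0 km
  PKD: calculated 209.1 vs reported 209.1 → residual 0.0 km
  BDM: calculated 269.4 vs reported 269.4 → residual 0.0 km
  CMB: calculated 186.2 vs reported 138.1 → residual 48.1 km
ELK, PKD, BDM are mutually consistent (residuals ≈ 0); CMB is off by 48.1 km.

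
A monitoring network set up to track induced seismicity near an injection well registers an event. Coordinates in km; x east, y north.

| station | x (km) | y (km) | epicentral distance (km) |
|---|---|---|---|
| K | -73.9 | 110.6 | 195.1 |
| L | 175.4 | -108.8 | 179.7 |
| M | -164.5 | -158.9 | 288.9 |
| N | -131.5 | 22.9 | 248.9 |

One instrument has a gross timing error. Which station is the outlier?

Solve using three stations at a time. Using K, L, N (subtract circle equations pairwise → linear system) gives (x, y) ≈ (114.6, 60.2).
Distances from that point to each station vs reported:
  K: calculated 195.1 vs reported 195.1 → residual 0.0 km
  L: calculated 179.7 vs reported 179.7 → residual 0.0 km
  M: calculated 354.8 vs reported 288.9 → residual 65.9 km
  N: calculated 248.9 vs reported 248.9 → residual 0.0 km
K, L, N are mutually consistent (residuals ≈ 0); M is off by 65.9 km.

M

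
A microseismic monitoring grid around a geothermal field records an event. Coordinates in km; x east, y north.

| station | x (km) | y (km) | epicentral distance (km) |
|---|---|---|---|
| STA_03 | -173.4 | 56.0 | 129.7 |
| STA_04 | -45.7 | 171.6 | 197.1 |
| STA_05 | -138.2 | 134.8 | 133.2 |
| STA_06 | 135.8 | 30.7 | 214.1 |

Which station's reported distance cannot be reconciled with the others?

STA_05

Solve using three stations at a time. Using STA_03, STA_04, STA_06 (subtract circle equations pairwise → linear system) gives (x, y) ≈ (-71.2, -23.8).
Distances from that point to each station vs reported:
  STA_03: calculated 129.7 vs reported 129.7 → residual 0.0 km
  STA_04: calculated 197.1 vs reported 197.1 → residual 0.0 km
  STA_05: calculated 172.2 vs reported 133.2 → residual 39.0 km
  STA_06: calculated 214.1 vs reported 214.1 → residual 0.0 km
STA_03, STA_04, STA_06 are mutually consistent (residuals ≈ 0); STA_05 is off by 39.0 km.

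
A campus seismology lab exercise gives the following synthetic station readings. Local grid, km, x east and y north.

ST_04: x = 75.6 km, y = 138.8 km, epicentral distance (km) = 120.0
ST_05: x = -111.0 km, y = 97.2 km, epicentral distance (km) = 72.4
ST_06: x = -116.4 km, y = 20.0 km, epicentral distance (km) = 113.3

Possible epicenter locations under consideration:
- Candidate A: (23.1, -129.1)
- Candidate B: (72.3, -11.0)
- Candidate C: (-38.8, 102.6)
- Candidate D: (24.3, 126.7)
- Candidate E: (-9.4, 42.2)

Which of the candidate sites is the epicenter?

For each candidate, compare |candidate − station| to the reported distance:
Candidate A: residuals ST_04 153.0, ST_05 190.6, ST_06 90.9 → max 190.6 km
Candidate B: residuals ST_04 29.8, ST_05 140.5, ST_06 77.9 → max 140.5 km
Candidate C: residuals ST_04 0.0, ST_05 0.0, ST_06 0.0 → max 0.0 km
Candidate D: residuals ST_04 67.3, ST_05 66.1, ST_06 63.3 → max 67.3 km
Candidate E: residuals ST_04 8.7, ST_05 43.1, ST_06 4.0 → max 43.1 km
Only Candidate C has all residuals ≈ 0.

Candidate C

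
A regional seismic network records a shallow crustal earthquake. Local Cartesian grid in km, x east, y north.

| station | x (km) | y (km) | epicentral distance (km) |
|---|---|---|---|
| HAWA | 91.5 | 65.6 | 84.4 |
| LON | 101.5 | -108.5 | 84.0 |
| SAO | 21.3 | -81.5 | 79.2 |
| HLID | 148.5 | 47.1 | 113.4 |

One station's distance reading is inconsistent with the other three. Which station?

LON

Solve using three stations at a time. Using HAWA, SAO, HLID (subtract circle equations pairwise → linear system) gives (x, y) ≈ (49.0, -7.3).
Distances from that point to each station vs reported:
  HAWA: calculated 84.4 vs reported 84.4 → residual 0.0 km
  LON: calculated 114.0 vs reported 84.0 → residual 30.0 km
  SAO: calculated 79.2 vs reported 79.2 → residual 0.0 km
  HLID: calculated 113.4 vs reported 113.4 → residual 0.0 km
HAWA, SAO, HLID are mutually consistent (residuals ≈ 0); LON is off by 30.0 km.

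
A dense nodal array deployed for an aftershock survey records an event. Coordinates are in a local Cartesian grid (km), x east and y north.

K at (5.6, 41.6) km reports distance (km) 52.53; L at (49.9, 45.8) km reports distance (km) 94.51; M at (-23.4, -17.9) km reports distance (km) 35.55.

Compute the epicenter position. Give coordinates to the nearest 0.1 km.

Circle about each station: (x − 5.6)² + (y − 41.6)² = 52.53²; (x − 49.9)² + (y − 45.8)² = 94.51²; (x + 23.4)² + (y + 17.9)² = 35.55².
Subtracting the K equation from the L and M equations removes the quadratic terms:
88.6 x + 8.4 y = -3347.01
-58.0 x − 119.0 y = 601.65
Solving the 2×2 system: x ≈ -39.1, y ≈ 14.0 km.

x ≈ -39.1 km, y ≈ 14.0 km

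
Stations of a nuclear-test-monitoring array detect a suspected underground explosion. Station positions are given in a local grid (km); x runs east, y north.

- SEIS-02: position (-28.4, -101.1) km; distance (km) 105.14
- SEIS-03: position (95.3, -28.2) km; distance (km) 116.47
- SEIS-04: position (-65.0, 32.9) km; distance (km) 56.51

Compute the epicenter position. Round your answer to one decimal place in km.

(-16.8, 3.4)

Circle about each station: (x + 28.4)² + (y + 101.1)² = 105.14²; (x − 95.3)² + (y + 28.2)² = 116.47²; (x + 65.0)² + (y − 32.9)² = 56.51².
Subtracting the SEIS-02 equation from the SEIS-03 and SEIS-04 equations removes the quadratic terms:
247.4 x + 145.8 y = -3661.28
-73.2 x + 268.0 y = 2140.68
Solving the 2×2 system: x ≈ -16.8, y ≈ 3.4 km.
Check against SEIS-02 (with the unrounded x, y): √((x + 28.4)²+(y + 101.1)²) = 105.14 ≈ 105.14 km. ✓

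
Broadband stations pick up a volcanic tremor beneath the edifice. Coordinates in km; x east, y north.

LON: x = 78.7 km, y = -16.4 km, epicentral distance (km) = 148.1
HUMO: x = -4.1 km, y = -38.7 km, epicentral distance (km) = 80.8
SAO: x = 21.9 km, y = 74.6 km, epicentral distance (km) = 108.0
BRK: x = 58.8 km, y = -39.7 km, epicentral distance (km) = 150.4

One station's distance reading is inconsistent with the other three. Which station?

Solve using three stations at a time. Using LON, HUMO, SAO (subtract circle equations pairwise → linear system) gives (x, y) ≈ (-66.5, 12.6).
Distances from that point to each station vs reported:
  LON: calculated 148.1 vs reported 148.1 → residual 0.0 km
  HUMO: calculated 80.8 vs reported 80.8 → residual 0.0 km
  SAO: calculated 108.0 vs reported 108.0 → residual 0.0 km
  BRK: calculated 135.8 vs reported 150.4 → residual 14.6 km
LON, HUMO, SAO are mutually consistent (residuals ≈ 0); BRK is off by 14.6 km.

BRK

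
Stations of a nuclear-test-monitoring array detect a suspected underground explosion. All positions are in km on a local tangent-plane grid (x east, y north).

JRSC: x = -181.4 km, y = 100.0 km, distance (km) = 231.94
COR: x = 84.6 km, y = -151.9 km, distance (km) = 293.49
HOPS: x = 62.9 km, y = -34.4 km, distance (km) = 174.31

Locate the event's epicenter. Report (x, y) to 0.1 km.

Circle about each station: (x + 181.4)² + (y − 100.0)² = 231.94²; (x − 84.6)² + (y + 151.9)² = 293.49²; (x − 62.9)² + (y + 34.4)² = 174.31².
Subtracting pairs of circle equations eliminates x²+y² and gives linear equations (the radical axes):
532.0 x − 503.8 y = -45015.41
488.6 x − 268.8 y = -14354.00
Solving the 2×2 system: x ≈ 47.2, y ≈ 139.2 km.

x ≈ 47.2 km, y ≈ 139.2 km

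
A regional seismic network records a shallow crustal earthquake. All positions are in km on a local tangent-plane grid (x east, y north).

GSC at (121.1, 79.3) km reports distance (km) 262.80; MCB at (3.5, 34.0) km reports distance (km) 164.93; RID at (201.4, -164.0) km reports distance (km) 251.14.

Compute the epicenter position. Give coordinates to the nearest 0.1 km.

Circle about each station: (x − 121.1)² + (y − 79.3)² = 262.80²; (x − 3.5)² + (y − 34.0)² = 164.93²; (x − 201.4)² + (y + 164.0)² = 251.14².
Subtracting pairs of circle equations eliminates x²+y² and gives linear equations (the radical axes):
-235.2 x − 90.6 y = 22076.49
160.6 x − 486.6 y = 52496.80
Solving the 2×2 system: x ≈ -46.4, y ≈ -123.2 km.

(-46.4, -123.2)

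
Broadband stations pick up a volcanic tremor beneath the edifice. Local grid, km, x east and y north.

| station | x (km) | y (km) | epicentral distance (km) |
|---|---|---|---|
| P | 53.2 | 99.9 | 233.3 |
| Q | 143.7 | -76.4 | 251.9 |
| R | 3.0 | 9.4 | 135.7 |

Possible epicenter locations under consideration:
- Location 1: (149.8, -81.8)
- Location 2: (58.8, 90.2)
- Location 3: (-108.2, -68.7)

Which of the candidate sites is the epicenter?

For each candidate, compare |candidate − station| to the reported distance:
Location 1: residuals P 27.5, Q 243.8, R 37.1 → max 243.8 km
Location 2: residuals P 222.1, Q 64.9, R 37.5 → max 222.1 km
Location 3: residuals P 0.1, Q 0.1, R 0.2 → max 0.2 km
Only Location 3 has all residuals ≈ 0.

Location 3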